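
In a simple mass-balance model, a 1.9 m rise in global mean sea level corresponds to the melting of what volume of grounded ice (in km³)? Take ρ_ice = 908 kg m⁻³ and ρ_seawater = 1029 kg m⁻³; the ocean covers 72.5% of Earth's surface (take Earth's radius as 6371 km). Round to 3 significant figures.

Required water volume = Δh × A = 1.9 m × 3.70×10^14 m² = 7.026×10^14 m³ = 7.026×10^5 km³.
Ice volume = water volume × ρ_w/ρ_ice = 7.026×10^5 × 1029/908 = 7.96×10^5 km³.

≈ 7.96×10^5 km³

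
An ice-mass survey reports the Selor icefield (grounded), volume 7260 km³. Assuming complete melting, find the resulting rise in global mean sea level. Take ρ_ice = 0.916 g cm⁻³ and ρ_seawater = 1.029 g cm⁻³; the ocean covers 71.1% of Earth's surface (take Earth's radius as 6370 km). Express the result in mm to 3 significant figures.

≈ 17.8 mm

Selor: 7260 km³ × (916/1029) = 6463 km³ of water.
Spread over 3.63×10^14 m² of ocean, Δh = 6.463×10^12 / 3.63×10^14 = 0.0178 m = 17.8 mm.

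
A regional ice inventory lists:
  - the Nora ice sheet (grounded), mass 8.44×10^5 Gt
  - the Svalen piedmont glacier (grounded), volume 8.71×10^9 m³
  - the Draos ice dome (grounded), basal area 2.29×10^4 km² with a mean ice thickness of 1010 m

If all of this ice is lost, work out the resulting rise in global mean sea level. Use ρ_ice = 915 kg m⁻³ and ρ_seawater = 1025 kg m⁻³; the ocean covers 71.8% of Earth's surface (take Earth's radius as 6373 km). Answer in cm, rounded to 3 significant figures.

≈ 230 cm

Nora: 8.44×10^5 Gt = 8.440×10^17 kg; dividing by ρ_w = 1025 kg m⁻³ gives 8.234×10^14 m³ of water.
Svalen: 8.71×10^9 m³ × (915/1025) = 7.775×10^9 m³ of water.
Draos: ice volume = 2.29×10^4 km² × 1010 m = 2.313×10^4 km³; 2.313×10^4 × (915/1025) = 2.065×10^4 km³ of water.
Total added water ≈ 8.441×10^14 m³ over 3.66×10^14 m² → Δh = 2.30 m = 230 cm.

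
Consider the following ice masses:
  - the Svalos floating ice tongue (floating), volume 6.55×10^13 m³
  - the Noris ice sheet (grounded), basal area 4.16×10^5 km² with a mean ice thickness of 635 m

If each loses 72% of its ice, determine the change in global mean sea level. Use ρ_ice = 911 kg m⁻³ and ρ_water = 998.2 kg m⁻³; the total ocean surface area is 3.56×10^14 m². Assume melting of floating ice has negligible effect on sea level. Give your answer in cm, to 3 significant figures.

The Svalos floating ice tongue is floating and already displaces its own weight of water, so its melt adds essentially nothing to sea level.
Noris: ice volume = 4.16×10^5 km² × 635 m = 2.642×10^5 km³; 0.72 × 2.642×10^5 × (911/998.2) = 1.736×10^5 km³ of water.
Total added water ≈ 1.736×10^14 m³ over 3.56×10^14 m² → Δh = 0.488 m = 48.8 cm.

≈ 48.8 cm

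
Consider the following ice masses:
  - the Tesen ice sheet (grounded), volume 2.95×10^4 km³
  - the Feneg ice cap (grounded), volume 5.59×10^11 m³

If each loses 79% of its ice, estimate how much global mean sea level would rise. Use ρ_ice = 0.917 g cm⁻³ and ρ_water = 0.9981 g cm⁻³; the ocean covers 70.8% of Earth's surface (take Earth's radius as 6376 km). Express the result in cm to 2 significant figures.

Tesen: 0.79 × 2.95×10^4 km³ × (917/998.1) = 2.141×10^4 km³ of water.
Feneg: 0.79 × 5.59×10^11 m³ × (917/998.1) = 4.057×10^11 m³ of water.
Total added water ≈ 2.182×10^13 m³ over 3.62×10^14 m² → Δh = 0.0603 m = 6.0 cm.

≈ 6.0 cm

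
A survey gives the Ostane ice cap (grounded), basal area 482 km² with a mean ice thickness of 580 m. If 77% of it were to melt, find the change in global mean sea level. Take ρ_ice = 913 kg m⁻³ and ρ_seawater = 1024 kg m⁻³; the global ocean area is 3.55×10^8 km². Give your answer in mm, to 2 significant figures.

Ostane: ice volume = 482 km² × 580 m = 279.6 km³; 0.77 × 279.6 × (913/1024) = 191.9 km³ of water.
Spread over 3.55×10^14 m² of ocean, Δh = 1.919×10^11 / 3.55×10^14 = 5.41×10^-4 m = 0.54 mm.

≈ 0.54 mm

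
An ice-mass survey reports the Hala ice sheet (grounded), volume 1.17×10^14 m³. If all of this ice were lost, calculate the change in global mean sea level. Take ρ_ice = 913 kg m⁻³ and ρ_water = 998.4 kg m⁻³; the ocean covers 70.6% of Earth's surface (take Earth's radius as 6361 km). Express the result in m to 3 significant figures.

Hala: 1.17×10^14 m³ × (913/998.4) = 1.070×10^14 m³ of water.
Spread over 3.59×10^14 m² of ocean, Δh = 1.070×10^14 / 3.59×10^14 = 0.298 m.

≈ 0.298 m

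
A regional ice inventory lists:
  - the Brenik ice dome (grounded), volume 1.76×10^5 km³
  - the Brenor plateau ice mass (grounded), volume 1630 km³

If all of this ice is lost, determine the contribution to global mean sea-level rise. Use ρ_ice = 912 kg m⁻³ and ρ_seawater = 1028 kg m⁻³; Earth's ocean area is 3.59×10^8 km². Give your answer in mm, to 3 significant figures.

≈ 439 mm

Brenik: 1.76×10^5 km³ × (912/1028) = 1.561×10^5 km³ of water.
Brenor: 1630 km³ × (912/1028) = 1446 km³ of water.
Total added water ≈ 1.576×10^14 m³ over 3.59×10^14 m² → Δh = 0.439 m = 439 mm.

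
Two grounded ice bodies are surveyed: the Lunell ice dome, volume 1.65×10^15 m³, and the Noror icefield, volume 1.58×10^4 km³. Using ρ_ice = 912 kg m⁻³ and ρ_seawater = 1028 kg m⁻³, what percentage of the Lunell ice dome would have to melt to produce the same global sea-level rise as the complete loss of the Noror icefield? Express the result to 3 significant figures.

≈ 0.958 %

Equal sea-level rise means equal mass of meltwater, i.e. equal mass of ice lost.
Ice mass of Noror: 1.441×10^16 kg; ice mass of Lunell: 1.505×10^18 kg.
Fraction required = 1.441×10^16 / 1.505×10^18 = 9.58×10^-3 → 0.958 %.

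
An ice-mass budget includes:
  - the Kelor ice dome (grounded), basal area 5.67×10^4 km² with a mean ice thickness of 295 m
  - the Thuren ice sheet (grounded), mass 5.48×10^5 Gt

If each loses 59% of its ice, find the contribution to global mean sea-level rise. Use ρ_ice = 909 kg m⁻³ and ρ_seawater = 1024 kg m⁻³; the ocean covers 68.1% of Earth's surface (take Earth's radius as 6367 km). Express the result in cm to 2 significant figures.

Kelor: ice volume = 5.67×10^4 km² × 295 m = 1.673×10^4 km³; 0.59 × 1.673×10^4 × (909/1024) = 8760 km³ of water.
Thuren: 0.59 × 5.48×10^5 Gt = 3.233×10^17 kg; dividing by ρ_w = 1024 kg m⁻³ gives 3.157×10^14 m³ of water.
Total added water ≈ 3.245×10^14 m³ over 3.47×10^14 m² → Δh = 0.935 m = 94 cm.

≈ 94 cm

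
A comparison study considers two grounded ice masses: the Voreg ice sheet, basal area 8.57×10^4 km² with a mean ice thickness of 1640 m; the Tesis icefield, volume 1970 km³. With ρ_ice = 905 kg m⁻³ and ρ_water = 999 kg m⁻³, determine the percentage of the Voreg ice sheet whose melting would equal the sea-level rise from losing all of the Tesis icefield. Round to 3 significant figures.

≈ 1.40 %

Equal sea-level rise means equal mass of meltwater, i.e. equal mass of ice lost.
Ice mass of Tesis: 1.783×10^15 kg; ice mass of Voreg: 1.272×10^17 kg.
Fraction required = 1.783×10^15 / 1.272×10^17 = 0.0140 → 1.40 %.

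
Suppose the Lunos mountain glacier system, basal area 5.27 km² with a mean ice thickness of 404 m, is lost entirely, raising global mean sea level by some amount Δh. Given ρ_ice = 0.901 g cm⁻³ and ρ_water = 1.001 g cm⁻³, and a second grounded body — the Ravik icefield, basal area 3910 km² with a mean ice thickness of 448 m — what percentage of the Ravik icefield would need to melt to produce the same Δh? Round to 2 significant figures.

Equal sea-level rise means equal mass of meltwater, i.e. equal mass of ice lost.
Ice mass of Lunos: 1.918×10^12 kg; ice mass of Ravik: 1.578×10^15 kg.
Fraction required = 1.918×10^12 / 1.578×10^15 = 1.22×10^-3 → 0.12 %.

≈ 0.12 %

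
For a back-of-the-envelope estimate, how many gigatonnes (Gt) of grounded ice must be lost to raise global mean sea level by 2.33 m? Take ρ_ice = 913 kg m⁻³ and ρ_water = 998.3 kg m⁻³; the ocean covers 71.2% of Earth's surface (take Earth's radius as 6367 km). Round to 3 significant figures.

Required water volume = Δh × A = 2.33 m × 3.63×10^14 m² = 8.451×10^14 m³.
ρ_w = 998.3 kg m⁻³, so the mass of water = 8.451×10^14 m³ × 998.3 kg m⁻³ = 8.437×10^17 kg = 8.44×10^5 Gt (and the same mass of ice, by conservation).

≈ 8.44×10^5 Gt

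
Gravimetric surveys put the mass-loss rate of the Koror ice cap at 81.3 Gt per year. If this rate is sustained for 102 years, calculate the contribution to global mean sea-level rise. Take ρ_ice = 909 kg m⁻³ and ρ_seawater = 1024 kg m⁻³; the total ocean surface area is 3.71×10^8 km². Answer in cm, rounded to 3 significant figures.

Total mass lost = 81.3 Gt/yr × 102 yr = 8293 Gt = 8.293×10^15 kg.
ρ_w = 1024 kg m⁻³, so water volume = 8.293×10^15 / 1024 = 8.098×10^12 m³.
Δh = 8.098×10^12 / 3.71×10^14 = 0.0218 m = 2.18 cm.

≈ 2.18 cm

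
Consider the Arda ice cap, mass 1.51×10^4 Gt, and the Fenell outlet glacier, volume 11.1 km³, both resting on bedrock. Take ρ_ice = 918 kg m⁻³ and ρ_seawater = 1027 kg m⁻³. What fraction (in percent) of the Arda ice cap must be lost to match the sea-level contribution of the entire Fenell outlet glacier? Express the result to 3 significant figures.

Equal sea-level rise means equal mass of meltwater, i.e. equal mass of ice lost.
Ice mass of Fenell: 1.019×10^13 kg; ice mass of Arda: 1.510×10^16 kg.
Fraction required = 1.019×10^13 / 1.510×10^16 = 6.75×10^-4 → 0.0675 %.

≈ 0.0675 %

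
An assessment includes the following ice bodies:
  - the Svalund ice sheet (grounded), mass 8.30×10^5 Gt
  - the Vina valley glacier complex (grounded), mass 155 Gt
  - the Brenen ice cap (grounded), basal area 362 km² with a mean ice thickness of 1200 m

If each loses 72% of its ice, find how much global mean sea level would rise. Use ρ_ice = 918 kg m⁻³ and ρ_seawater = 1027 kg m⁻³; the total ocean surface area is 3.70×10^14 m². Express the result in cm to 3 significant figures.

Svalund: 0.72 × 8.30×10^5 Gt = 5.976×10^17 kg; dividing by ρ_w = 1027 kg m⁻³ gives 5.819×10^14 m³ of water.
Vina: 0.72 × 155 Gt = 1.116×10^14 kg; dividing by ρ_w = 1027 kg m⁻³ gives 1.087×10^11 m³ of water.
Brenen: ice volume = 362 km² × 1200 m = 434.4 km³; 0.72 × 434.4 × (918/1027) = 279.6 km³ of water.
Total added water ≈ 5.823×10^14 m³ over 3.70×10^14 m² → Δh = 1.57 m = 157 cm.

≈ 157 cm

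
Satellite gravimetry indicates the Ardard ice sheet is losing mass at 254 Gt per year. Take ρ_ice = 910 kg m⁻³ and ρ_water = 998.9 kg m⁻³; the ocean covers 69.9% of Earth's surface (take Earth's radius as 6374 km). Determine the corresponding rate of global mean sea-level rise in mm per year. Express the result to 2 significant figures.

≈ 0.71 mm/yr

ρ_w = 998.9 kg m⁻³. Annual water volume added = 254 Gt / ρ_w = 2.540×10^14 kg / 998.9 kg m⁻³ = 2.543×10^11 m³.
Δh per year = 2.543×10^11 / 3.57×10^14 = 7.13×10^-4 m = 0.71 mm.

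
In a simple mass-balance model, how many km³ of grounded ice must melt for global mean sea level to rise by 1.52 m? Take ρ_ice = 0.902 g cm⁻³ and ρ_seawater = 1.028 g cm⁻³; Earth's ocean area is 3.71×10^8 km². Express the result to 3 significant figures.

≈ 6.43×10^5 km³

Required water volume = Δh × A = 1.52 m × 3.71×10^14 m² = 5.639×10^14 m³ = 5.639×10^5 km³.
Ice volume = water volume × ρ_w/ρ_ice = 5.639×10^5 × 1028/902 = 6.43×10^5 km³.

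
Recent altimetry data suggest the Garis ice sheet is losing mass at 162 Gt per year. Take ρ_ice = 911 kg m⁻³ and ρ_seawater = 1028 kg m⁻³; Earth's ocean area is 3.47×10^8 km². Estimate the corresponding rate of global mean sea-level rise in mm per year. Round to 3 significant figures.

ρ_w = 1028 kg m⁻³. Annual water volume added = 162 Gt / ρ_w = 1.620×10^14 kg / 1028 kg m⁻³ = 1.576×10^11 m³.
Δh per year = 1.576×10^11 / 3.47×10^14 = 4.54×10^-4 m = 0.454 mm.

≈ 0.454 mm/yr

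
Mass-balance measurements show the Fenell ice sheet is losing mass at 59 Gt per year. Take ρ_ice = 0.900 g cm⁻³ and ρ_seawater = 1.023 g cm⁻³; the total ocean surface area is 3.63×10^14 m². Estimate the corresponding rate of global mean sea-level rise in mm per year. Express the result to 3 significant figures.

≈ 0.159 mm/yr

ρ_w = 1.023 g cm⁻³ = 1023 kg m⁻³. Annual water volume added = 59 Gt / ρ_w = 5.900×10^13 kg / 1023 kg m⁻³ = 5.767×10^10 m³.
Δh per year = 5.767×10^10 / 3.63×10^14 = 1.59×10^-4 m = 0.159 mm.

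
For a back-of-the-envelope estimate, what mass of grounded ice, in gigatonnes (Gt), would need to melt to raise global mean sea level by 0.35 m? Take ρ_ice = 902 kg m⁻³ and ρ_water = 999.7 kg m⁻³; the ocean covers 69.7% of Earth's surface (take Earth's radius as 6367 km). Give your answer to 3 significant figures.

≈ 1.24×10^5 Gt

Required water volume = Δh × A = 0.35 m × 3.55×10^14 m² = 1.243×10^14 m³.
ρ_w = 999.7 kg m⁻³, so the mass of water = 1.243×10^14 m³ × 999.7 kg m⁻³ = 1.242×10^17 kg = 1.24×10^5 Gt (and the same mass of ice, by conservation).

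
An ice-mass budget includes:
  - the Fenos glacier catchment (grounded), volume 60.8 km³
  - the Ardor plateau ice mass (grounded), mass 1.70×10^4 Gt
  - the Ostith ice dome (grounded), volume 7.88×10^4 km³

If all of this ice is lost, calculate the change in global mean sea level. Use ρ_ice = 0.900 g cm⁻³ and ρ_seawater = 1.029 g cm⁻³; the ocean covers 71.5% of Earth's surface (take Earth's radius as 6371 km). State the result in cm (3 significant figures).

Fenos: 60.8 km³ × (900/1029) = 53.18 km³ of water.
Ardor: 1.70×10^4 Gt = 1.700×10^16 kg; dividing by ρ_w = 1.029 g cm⁻³ = 1029 kg m⁻³ gives 1.652×10^13 m³ of water.
Ostith: 7.88×10^4 km³ × (900/1029) = 6.892×10^4 km³ of water.
Total added water ≈ 8.550×10^13 m³ over 3.65×10^14 m² → Δh = 0.234 m = 23.4 cm.

≈ 23.4 cm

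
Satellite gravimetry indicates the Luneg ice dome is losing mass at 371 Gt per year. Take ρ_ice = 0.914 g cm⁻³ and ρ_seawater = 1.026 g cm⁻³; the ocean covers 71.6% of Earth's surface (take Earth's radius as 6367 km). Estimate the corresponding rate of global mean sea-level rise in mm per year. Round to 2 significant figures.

ρ_w = 1.026 g cm⁻³ = 1026 kg m⁻³. Annual water volume added = 371 Gt / ρ_w = 3.710×10^14 kg / 1026 kg m⁻³ = 3.616×10^11 m³.
Δh per year = 3.616×10^11 / 3.65×10^14 = 9.91×10^-4 m = 0.99 mm.

≈ 0.99 mm/yr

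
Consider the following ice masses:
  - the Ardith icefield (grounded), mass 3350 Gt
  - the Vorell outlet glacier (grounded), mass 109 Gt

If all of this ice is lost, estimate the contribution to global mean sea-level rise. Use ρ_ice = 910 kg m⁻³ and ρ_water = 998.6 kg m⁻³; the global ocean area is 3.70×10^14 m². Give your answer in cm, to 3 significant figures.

Ardith: 3350 Gt = 3.350×10^15 kg; dividing by ρ_w = 998.6 kg m⁻³ gives 3.355×10^12 m³ of water.
Vorell: 109 Gt = 1.090×10^14 kg; dividing by ρ_w = 998.6 kg m⁻³ gives 1.092×10^11 m³ of water.
Total added water ≈ 3.464×10^12 m³ over 3.70×10^14 m² → Δh = 9.36×10^-3 m = 0.936 cm.

≈ 0.936 cm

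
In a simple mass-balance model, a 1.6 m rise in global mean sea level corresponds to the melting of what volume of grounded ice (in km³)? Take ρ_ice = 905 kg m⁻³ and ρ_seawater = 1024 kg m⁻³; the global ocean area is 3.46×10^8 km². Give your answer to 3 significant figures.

Required water volume = Δh × A = 1.6 m × 3.46×10^14 m² = 5.536×10^14 m³ = 5.536×10^5 km³.
Ice volume = water volume × ρ_w/ρ_ice = 5.536×10^5 × 1024/905 = 6.26×10^5 km³.

≈ 6.26×10^5 km³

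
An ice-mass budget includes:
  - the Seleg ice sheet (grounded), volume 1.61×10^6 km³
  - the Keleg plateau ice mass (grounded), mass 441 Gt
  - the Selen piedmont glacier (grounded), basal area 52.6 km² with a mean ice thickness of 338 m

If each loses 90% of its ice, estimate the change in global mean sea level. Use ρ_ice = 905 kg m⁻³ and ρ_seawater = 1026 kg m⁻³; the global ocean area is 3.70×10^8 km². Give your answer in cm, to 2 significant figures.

Seleg: 0.9 × 1.61×10^6 km³ × (905/1026) = 1.278×10^6 km³ of water.
Keleg: 0.9 × 441 Gt = 3.969×10^14 kg; dividing by ρ_w = 1026 kg m⁻³ gives 3.868×10^11 m³ of water.
Selen: ice volume = 52.6 km² × 338 m = 17.78 km³; 0.9 × 17.78 × (905/1026) = 14.11 km³ of water.
Total added water ≈ 1.279×10^15 m³ over 3.70×10^14 m² → Δh = 3.46 m = 350 cm.

≈ 350 cm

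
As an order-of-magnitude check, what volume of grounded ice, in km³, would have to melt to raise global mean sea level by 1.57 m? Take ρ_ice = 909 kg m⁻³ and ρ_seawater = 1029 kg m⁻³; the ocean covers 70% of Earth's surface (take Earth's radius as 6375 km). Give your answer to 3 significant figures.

≈ 6.35×10^5 km³

Required water volume = Δh × A = 1.57 m × 3.57×10^14 m² = 5.613×10^14 m³ = 5.613×10^5 km³.
Ice volume = water volume × ρ_w/ρ_ice = 5.613×10^5 × 1029/909 = 6.35×10^5 km³.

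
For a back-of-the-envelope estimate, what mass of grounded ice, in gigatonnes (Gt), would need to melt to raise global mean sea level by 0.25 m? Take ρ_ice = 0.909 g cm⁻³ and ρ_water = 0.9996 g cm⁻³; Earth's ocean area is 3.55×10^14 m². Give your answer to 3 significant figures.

Required water volume = Δh × A = 0.25 m × 3.55×10^14 m² = 8.875×10^13 m³.
ρ_w = 0.9996 g cm⁻³ = 999.6 kg m⁻³, so the mass of water = 8.875×10^13 m³ × 999.6 kg m⁻³ = 8.871×10^16 kg = 8.87×10^4 Gt (and the same mass of ice, by conservation).

≈ 8.87×10^4 Gt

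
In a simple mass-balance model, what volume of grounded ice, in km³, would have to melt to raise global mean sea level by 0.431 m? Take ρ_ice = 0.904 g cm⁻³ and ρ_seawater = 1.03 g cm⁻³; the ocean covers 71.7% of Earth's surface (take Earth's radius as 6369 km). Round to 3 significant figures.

Required water volume = Δh × A = 0.431 m × 3.65×10^14 m² = 1.575×10^14 m³ = 1.575×10^5 km³.
Ice volume = water volume × ρ_w/ρ_ice = 1.575×10^5 × 1030/904 = 1.79×10^5 km³.

≈ 1.79×10^5 km³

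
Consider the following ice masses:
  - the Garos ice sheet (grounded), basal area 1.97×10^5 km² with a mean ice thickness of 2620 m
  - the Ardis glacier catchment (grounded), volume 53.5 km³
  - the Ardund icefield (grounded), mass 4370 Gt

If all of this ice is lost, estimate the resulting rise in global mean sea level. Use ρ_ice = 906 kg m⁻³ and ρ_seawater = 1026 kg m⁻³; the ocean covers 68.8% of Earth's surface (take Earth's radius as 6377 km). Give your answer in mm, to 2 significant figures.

≈ 1300 mm

Garos: ice volume = 1.97×10^5 km² × 2620 m = 5.161×10^5 km³; 5.161×10^5 × (906/1026) = 4.558×10^5 km³ of water.
Ardis: 53.5 km³ × (906/1026) = 47.24 km³ of water.
Ardund: 4370 Gt = 4.370×10^15 kg; dividing by ρ_w = 1026 kg m⁻³ gives 4.259×10^12 m³ of water.
Total added water ≈ 4.601×10^14 m³ over 3.52×10^14 m² → Δh = 1.31 m = 1300 mm.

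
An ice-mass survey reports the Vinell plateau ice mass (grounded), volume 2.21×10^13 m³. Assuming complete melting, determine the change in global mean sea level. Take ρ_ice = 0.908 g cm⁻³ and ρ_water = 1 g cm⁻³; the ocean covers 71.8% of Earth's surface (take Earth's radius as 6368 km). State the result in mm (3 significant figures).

≈ 54.8 mm

Vinell: 2.21×10^13 m³ × (908/1000) = 2.007×10^13 m³ of water.
Spread over 3.66×10^14 m² of ocean, Δh = 2.007×10^13 / 3.66×10^14 = 0.0548 m = 54.8 mm.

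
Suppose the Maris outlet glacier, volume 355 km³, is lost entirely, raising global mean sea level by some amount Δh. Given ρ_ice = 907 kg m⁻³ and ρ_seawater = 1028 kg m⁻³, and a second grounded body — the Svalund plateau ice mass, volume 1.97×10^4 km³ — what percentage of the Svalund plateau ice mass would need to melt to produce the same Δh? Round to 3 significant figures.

Equal sea-level rise means equal mass of meltwater, i.e. equal mass of ice lost.
Ice mass of Maris: 3.220×10^14 kg; ice mass of Svalund: 1.787×10^16 kg.
Fraction required = 3.220×10^14 / 1.787×10^16 = 0.0180 → 1.80 %.

≈ 1.80 %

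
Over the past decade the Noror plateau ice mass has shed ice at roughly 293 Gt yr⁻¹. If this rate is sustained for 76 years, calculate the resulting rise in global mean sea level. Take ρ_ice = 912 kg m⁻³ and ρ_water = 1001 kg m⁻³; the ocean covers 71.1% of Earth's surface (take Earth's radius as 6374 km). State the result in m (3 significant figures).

Total mass lost = 293 Gt/yr × 76 yr = 2.227×10^4 Gt = 2.227×10^16 kg.
ρ_w = 1001 kg m⁻³, so water volume = 2.227×10^16 / 1001 = 2.225×10^13 m³.
Δh = 2.225×10^13 / 3.63×10^14 = 0.0613 m.

≈ 0.0613 m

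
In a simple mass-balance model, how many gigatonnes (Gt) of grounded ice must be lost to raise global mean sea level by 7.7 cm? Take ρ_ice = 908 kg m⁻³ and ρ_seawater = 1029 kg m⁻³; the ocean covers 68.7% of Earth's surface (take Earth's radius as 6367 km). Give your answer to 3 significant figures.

≈ 2.77×10^4 Gt

Required water volume = Δh × A = 0.077 m × 3.50×10^14 m² = 2.695×10^13 m³.
ρ_w = 1029 kg m⁻³, so the mass of water = 2.695×10^13 m³ × 1029 kg m⁻³ = 2.773×10^16 kg = 2.77×10^4 Gt (and the same mass of ice, by conservation).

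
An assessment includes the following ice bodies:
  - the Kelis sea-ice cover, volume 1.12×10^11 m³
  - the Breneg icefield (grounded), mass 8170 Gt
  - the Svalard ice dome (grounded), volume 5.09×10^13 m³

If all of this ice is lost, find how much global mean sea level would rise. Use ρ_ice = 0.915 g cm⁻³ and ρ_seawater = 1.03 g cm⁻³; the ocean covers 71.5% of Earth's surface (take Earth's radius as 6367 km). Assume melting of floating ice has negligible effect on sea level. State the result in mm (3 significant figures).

The Kelis sea-ice cover is floating and already displaces its own weight of water, so its melt adds essentially nothing to sea level.
Breneg: 8170 Gt = 8.170×10^15 kg; dividing by ρ_w = 1.03 g cm⁻³ = 1030 kg m⁻³ gives 7.932×10^12 m³ of water.
Svalard: 5.09×10^13 m³ × (915/1030) = 4.522×10^13 m³ of water.
Total added water ≈ 5.315×10^13 m³ over 3.64×10^14 m² → Δh = 0.146 m = 146 mm.

≈ 146 mm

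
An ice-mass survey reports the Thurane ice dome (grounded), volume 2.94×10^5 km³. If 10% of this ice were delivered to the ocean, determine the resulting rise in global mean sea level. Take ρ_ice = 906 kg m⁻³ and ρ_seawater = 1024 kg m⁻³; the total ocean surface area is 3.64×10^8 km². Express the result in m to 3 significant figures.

≈ 0.0715 m

Thurane: 0.1 × 2.94×10^5 km³ × (906/1024) = 2.601×10^4 km³ of water.
Spread over 3.64×10^14 m² of ocean, Δh = 2.601×10^13 / 3.64×10^14 = 0.0715 m.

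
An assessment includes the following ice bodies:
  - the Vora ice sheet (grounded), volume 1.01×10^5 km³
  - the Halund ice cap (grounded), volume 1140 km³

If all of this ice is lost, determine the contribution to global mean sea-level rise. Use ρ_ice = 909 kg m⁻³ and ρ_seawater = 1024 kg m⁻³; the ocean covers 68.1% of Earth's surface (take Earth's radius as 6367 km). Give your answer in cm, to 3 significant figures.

≈ 26.1 cm

Vora: 1.01×10^5 km³ × (909/1024) = 8.966×10^4 km³ of water.
Halund: 1140 km³ × (909/1024) = 1012 km³ of water.
Total added water ≈ 9.067×10^13 m³ over 3.47×10^14 m² → Δh = 0.261 m = 26.1 cm.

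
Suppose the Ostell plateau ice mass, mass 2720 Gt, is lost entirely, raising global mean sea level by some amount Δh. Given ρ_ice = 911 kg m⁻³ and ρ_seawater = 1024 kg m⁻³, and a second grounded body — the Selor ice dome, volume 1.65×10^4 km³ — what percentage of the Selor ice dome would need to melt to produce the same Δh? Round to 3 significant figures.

≈ 18.1 %

Equal sea-level rise means equal mass of meltwater, i.e. equal mass of ice lost.
Ice mass of Ostell: 2.720×10^15 kg; ice mass of Selor: 1.503×10^16 kg.
Fraction required = 2.720×10^15 / 1.503×10^16 = 0.181 → 18.1 %.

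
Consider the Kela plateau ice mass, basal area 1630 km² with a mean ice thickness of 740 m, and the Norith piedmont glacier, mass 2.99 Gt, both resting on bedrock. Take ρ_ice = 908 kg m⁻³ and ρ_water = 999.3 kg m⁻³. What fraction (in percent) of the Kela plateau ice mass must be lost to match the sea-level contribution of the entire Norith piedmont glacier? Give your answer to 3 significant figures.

≈ 0.273 %

Equal sea-level rise means equal mass of meltwater, i.e. equal mass of ice lost.
Ice mass of Norith: 2.990×10^12 kg; ice mass of Kela: 1.095×10^15 kg.
Fraction required = 2.990×10^12 / 1.095×10^15 = 2.73×10^-3 → 0.273 %.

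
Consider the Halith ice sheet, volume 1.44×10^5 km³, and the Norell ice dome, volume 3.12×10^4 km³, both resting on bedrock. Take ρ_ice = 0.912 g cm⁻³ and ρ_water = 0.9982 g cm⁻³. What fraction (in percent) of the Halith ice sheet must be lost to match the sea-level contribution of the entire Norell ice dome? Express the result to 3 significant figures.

Equal sea-level rise means equal mass of meltwater, i.e. equal mass of ice lost.
Ice mass of Norell: 2.845×10^16 kg; ice mass of Halith: 1.313×10^17 kg.
Fraction required = 2.845×10^16 / 1.313×10^17 = 0.217 → 21.7 %.

≈ 21.7 %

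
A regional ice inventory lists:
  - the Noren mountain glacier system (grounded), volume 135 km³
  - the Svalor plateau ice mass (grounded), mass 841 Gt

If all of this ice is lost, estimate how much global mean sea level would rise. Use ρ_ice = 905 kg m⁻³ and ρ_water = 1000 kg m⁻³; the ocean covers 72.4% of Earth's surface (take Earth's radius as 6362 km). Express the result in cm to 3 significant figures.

≈ 0.262 cm

Noren: 135 km³ × (905/1000) = 122.2 km³ of water.
Svalor: 841 Gt = 8.410×10^14 kg; dividing by ρ_w = 1000 kg m⁻³ gives 8.410×10^11 m³ of water.
Total added water ≈ 9.632×10^11 m³ over 3.68×10^14 m² → Δh = 2.62×10^-3 m = 0.262 cm.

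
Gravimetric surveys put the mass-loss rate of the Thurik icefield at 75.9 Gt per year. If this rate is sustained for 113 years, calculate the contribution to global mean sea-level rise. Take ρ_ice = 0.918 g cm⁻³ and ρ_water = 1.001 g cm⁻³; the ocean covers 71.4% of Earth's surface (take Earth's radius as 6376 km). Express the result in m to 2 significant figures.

≈ 0.023 m

Total mass lost = 75.9 Gt/yr × 113 yr = 8577 Gt = 8.577×10^15 kg.
ρ_w = 1.001 g cm⁻³ = 1001 kg m⁻³, so water volume = 8.577×10^15 / 1001 = 8.568×10^12 m³.
Δh = 8.568×10^12 / 3.65×10^14 = 0.0235 m.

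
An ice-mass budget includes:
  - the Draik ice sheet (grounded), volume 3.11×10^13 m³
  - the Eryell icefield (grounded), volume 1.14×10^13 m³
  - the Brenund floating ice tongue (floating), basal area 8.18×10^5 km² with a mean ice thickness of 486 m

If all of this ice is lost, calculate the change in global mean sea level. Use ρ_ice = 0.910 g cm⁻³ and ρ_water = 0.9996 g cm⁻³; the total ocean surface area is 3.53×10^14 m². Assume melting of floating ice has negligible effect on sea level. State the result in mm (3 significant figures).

≈ 110 mm

Draik: 3.11×10^13 m³ × (910/999.6) = 2.831×10^13 m³ of water.
Eryell: 1.14×10^13 m³ × (910/999.6) = 1.038×10^13 m³ of water.
The Brenund floating ice tongue is floating and already displaces its own weight of water, so its melt adds essentially nothing to sea level.
Total added water ≈ 3.869×10^13 m³ over 3.53×10^14 m² → Δh = 0.110 m = 110 mm.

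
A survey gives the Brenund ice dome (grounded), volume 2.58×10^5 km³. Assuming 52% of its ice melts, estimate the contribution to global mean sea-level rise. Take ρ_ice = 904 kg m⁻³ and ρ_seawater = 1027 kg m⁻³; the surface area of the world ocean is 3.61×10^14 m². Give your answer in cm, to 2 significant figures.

≈ 33 cm

Brenund: 0.52 × 2.58×10^5 km³ × (904/1027) = 1.181×10^5 km³ of water.
Spread over 3.61×10^14 m² of ocean, Δh = 1.181×10^14 / 3.61×10^14 = 0.327 m = 33 cm.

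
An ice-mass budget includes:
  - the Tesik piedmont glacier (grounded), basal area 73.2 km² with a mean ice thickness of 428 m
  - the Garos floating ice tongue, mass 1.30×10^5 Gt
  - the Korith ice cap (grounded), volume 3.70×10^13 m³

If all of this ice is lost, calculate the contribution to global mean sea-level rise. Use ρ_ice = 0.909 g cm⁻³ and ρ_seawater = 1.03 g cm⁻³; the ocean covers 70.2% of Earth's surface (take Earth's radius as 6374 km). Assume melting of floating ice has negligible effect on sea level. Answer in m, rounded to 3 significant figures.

Tesik: ice volume = 73.2 km² × 428 m = 31.33 km³; 31.33 × (909/1030) = 27.65 km³ of water.
The Garos floating ice tongue is floating and already displaces its own weight of water, so its melt adds essentially nothing to sea level.
Korith: 3.70×10^13 m³ × (909/1030) = 3.265×10^13 m³ of water.
Total added water ≈ 3.268×10^13 m³ over 3.58×10^14 m² → Δh = 0.0912 m.

≈ 0.0912 m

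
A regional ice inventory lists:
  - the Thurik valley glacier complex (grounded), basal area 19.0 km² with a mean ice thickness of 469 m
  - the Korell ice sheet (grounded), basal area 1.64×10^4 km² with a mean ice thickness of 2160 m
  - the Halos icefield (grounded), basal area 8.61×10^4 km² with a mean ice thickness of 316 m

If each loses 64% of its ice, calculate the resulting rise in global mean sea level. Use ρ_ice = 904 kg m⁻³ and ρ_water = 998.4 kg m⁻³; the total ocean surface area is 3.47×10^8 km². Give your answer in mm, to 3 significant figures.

≈ 105 mm

Thurik: ice volume = 19.0 km² × 469 m = 8.911 km³; 0.64 × 8.911 × (904/998.4) = 5.164 km³ of water.
Korell: ice volume = 1.64×10^4 km² × 2160 m = 3.542×10^4 km³; 0.64 × 3.542×10^4 × (904/998.4) = 2.053×10^4 km³ of water.
Halos: ice volume = 8.61×10^4 km² × 316 m = 2.721×10^4 km³; 0.64 × 2.721×10^4 × (904/998.4) = 1.577×10^4 km³ of water.
Total added water ≈ 3.630×10^13 m³ over 3.47×10^14 m² → Δh = 0.105 m = 105 mm.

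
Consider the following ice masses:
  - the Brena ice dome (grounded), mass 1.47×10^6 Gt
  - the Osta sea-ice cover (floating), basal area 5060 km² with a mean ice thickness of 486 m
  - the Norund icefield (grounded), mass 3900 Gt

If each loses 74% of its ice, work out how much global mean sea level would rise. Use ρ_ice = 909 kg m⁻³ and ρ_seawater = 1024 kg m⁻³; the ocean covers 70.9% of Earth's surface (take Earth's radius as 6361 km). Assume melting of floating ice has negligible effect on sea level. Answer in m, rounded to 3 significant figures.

Brena: 0.74 × 1.47×10^6 Gt = 1.088×10^18 kg; dividing by ρ_w = 1024 kg m⁻³ gives 1.062×10^15 m³ of water.
The Osta sea-ice cover is floating and already displaces its own weight of water, so its melt adds essentially nothing to sea level.
Norund: 0.74 × 3900 Gt = 2.886×10^15 kg; dividing by ρ_w = 1024 kg m⁻³ gives 2.818×10^12 m³ of water.
Total added water ≈ 1.065×10^15 m³ over 3.61×10^14 m² → Δh = 2.95 m.

≈ 2.95 m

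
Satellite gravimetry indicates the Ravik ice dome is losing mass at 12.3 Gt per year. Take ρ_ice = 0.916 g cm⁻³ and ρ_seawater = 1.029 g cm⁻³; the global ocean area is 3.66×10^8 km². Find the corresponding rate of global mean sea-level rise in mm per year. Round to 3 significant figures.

≈ 0.0327 mm/yr

ρ_w = 1.029 g cm⁻³ = 1029 kg m⁻³. Annual water volume added = 12.3 Gt / ρ_w = 1.230×10^13 kg / 1029 kg m⁻³ = 1.195×10^10 m³.
Δh per year = 1.195×10^10 / 3.66×10^14 = 3.27×10^-5 m = 0.0327 mm.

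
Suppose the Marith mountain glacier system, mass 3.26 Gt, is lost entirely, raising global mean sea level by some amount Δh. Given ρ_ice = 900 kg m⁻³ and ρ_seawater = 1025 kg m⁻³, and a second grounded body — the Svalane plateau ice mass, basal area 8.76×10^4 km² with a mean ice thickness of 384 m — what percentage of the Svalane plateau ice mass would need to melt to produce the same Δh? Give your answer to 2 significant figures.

≈ 0.011 %

Equal sea-level rise means equal mass of meltwater, i.e. equal mass of ice lost.
Ice mass of Marith: 3.260×10^12 kg; ice mass of Svalane: 3.027×10^16 kg.
Fraction required = 3.260×10^12 / 3.027×10^16 = 1.08×10^-4 → 0.011 %.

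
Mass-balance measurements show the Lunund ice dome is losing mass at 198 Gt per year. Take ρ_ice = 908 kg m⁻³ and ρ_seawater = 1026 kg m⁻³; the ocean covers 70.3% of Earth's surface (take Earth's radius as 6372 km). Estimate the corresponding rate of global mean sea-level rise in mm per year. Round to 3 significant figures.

ρ_w = 1026 kg m⁻³. Annual water volume added = 198 Gt / ρ_w = 1.980×10^14 kg / 1026 kg m⁻³ = 1.930×10^11 m³.
Δh per year = 1.930×10^11 / 3.59×10^14 = 5.38×10^-4 m = 0.538 mm.

≈ 0.538 mm/yr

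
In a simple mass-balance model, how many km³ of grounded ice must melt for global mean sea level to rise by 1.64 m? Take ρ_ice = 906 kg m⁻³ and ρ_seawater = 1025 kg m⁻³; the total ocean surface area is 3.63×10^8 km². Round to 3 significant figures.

≈ 6.74×10^5 km³

Required water volume = Δh × A = 1.64 m × 3.63×10^14 m² = 5.953×10^14 m³ = 5.953×10^5 km³.
Ice volume = water volume × ρ_w/ρ_ice = 5.953×10^5 × 1025/906 = 6.74×10^5 km³.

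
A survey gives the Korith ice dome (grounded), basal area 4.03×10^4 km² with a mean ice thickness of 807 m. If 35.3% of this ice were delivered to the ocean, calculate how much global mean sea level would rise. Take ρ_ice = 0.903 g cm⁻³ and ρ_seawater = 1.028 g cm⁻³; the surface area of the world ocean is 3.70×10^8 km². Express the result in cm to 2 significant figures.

≈ 2.7 cm

Korith: ice volume = 4.03×10^4 km² × 807 m = 3.252×10^4 km³; 0.353 × 3.252×10^4 × (903/1028) = 1.008×10^4 km³ of water.
Spread over 3.70×10^14 m² of ocean, Δh = 1.008×10^13 / 3.70×10^14 = 0.0273 m = 2.7 cm.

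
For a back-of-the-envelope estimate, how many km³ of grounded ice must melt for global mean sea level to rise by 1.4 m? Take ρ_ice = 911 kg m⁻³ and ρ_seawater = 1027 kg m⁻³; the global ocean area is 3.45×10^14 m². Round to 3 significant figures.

Required water volume = Δh × A = 1.4 m × 3.45×10^14 m² = 4.830×10^14 m³ = 4.830×10^5 km³.
Ice volume = water volume × ρ_w/ρ_ice = 4.830×10^5 × 1027/911 = 5.45×10^5 km³.

≈ 5.45×10^5 km³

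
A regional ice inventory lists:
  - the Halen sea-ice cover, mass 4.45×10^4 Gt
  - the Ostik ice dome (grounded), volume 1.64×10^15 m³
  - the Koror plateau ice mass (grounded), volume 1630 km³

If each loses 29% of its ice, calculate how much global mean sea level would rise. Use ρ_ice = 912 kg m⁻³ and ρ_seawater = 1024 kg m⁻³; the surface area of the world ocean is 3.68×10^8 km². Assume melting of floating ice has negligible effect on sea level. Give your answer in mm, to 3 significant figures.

≈ 1150 mm

The Halen sea-ice cover is floating and already displaces its own weight of water, so its melt adds essentially nothing to sea level.
Ostik: 0.29 × 1.64×10^15 m³ × (912/1024) = 4.236×10^14 m³ of water.
Koror: 0.29 × 1630 km³ × (912/1024) = 421.0 km³ of water.
Total added water ≈ 4.240×10^14 m³ over 3.68×10^14 m² → Δh = 1.15 m = 1150 mm.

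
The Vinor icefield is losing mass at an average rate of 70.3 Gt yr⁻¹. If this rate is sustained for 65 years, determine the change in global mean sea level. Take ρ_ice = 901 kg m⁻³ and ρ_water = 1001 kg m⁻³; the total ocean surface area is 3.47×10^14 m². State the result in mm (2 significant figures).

≈ 13 mm

Total mass lost = 70.3 Gt/yr × 65 yr = 4570 Gt = 4.570×10^15 kg.
ρ_w = 1001 kg m⁻³, so water volume = 4.570×10^15 / 1001 = 4.565×10^12 m³.
Δh = 4.565×10^12 / 3.47×10^14 = 0.0132 m = 13 mm.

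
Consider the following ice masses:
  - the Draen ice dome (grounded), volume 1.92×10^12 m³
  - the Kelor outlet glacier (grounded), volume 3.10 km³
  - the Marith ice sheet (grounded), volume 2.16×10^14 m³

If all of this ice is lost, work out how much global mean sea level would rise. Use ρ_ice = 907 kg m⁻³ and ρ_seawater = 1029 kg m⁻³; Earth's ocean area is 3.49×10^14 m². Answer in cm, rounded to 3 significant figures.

Draen: 1.92×10^12 m³ × (907/1029) = 1.692×10^12 m³ of water.
Kelor: 3.10 km³ × (907/1029) = 2.732 km³ of water.
Marith: 2.16×10^14 m³ × (907/1029) = 1.904×10^14 m³ of water.
Total added water ≈ 1.921×10^14 m³ over 3.49×10^14 m² → Δh = 0.550 m = 55.0 cm.

≈ 55.0 cm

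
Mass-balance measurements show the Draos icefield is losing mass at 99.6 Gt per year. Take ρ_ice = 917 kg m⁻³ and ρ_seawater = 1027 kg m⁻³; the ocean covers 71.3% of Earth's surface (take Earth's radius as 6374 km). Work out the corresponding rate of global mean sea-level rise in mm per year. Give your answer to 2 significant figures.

ρ_w = 1027 kg m⁻³. Annual water volume added = 99.6 Gt / ρ_w = 9.960×10^13 kg / 1027 kg m⁻³ = 9.698×10^10 m³.
Δh per year = 9.698×10^10 / 3.64×10^14 = 2.66×10^-4 m = 0.27 mm.

≈ 0.27 mm/yr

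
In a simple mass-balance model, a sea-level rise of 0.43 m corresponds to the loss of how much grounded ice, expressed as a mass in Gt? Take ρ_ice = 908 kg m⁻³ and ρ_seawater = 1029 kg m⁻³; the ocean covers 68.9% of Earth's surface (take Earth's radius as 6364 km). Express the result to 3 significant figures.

≈ 1.55×10^5 Gt

Required water volume = Δh × A = 0.43 m × 3.51×10^14 m² = 1.508×10^14 m³.
ρ_w = 1029 kg m⁻³, so the mass of water = 1.508×10^14 m³ × 1029 kg m⁻³ = 1.552×10^17 kg = 1.55×10^5 Gt (and the same mass of ice, by conservation).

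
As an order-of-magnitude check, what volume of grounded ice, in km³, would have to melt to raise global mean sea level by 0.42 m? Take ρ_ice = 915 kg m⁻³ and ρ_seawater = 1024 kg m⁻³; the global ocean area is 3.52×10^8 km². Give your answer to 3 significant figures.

Required water volume = Δh × A = 0.42 m × 3.52×10^14 m² = 1.478×10^14 m³ = 1.478×10^5 km³.
Ice volume = water volume × ρ_w/ρ_ice = 1.478×10^5 × 1024/915 = 1.65×10^5 km³.

≈ 1.65×10^5 km³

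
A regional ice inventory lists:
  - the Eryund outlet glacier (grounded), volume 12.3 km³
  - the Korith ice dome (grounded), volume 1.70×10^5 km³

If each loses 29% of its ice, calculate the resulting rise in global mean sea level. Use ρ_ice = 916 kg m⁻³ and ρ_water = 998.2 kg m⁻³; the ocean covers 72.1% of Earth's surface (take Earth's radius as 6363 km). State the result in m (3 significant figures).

≈ 0.123 m

Eryund: 0.29 × 12.3 km³ × (916/998.2) = 3.273 km³ of water.
Korith: 0.29 × 1.70×10^5 km³ × (916/998.2) = 4.524×10^4 km³ of water.
Total added water ≈ 4.524×10^13 m³ over 3.67×10^14 m² → Δh = 0.123 m.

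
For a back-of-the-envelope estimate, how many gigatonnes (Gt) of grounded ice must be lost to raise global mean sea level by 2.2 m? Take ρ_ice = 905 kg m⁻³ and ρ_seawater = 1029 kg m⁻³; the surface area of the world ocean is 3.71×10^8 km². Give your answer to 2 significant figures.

Required water volume = Δh × A = 2.2 m × 3.71×10^14 m² = 8.162×10^14 m³.
ρ_w = 1029 kg m⁻³, so the mass of water = 8.162×10^14 m³ × 1029 kg m⁻³ = 8.399×10^17 kg = 8.4×10^5 Gt (and the same mass of ice, by conservation).

≈ 8.4×10^5 Gt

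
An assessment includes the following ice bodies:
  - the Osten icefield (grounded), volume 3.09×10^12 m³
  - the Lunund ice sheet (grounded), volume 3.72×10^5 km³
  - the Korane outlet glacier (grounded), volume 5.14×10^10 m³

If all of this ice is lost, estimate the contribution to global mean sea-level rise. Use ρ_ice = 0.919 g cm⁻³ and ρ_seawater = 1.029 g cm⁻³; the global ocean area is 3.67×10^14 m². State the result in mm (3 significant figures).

Osten: 3.09×10^12 m³ × (919/1029) = 2.760×10^12 m³ of water.
Lunund: 3.72×10^5 km³ × (919/1029) = 3.322×10^5 km³ of water.
Korane: 5.14×10^10 m³ × (919/1029) = 4.591×10^10 m³ of water.
Total added water ≈ 3.350×10^14 m³ over 3.67×10^14 m² → Δh = 0.913 m = 913 mm.

≈ 913 mm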